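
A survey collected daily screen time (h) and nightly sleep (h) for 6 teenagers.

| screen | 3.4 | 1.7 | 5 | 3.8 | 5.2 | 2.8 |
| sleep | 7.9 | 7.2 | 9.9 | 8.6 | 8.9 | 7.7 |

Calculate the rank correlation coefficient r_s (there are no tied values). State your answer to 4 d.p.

Rank screen: 3, 1, 5, 4, 6, 2
Rank sleep: 3, 1, 6, 4, 5, 2
d = rank(screen) − rank(sleep): 0, 0, -1, 0, 1, 0; Σd² = 2
ρ = 1 − 6Σd² / [n(n²−1)] = 1 − 6×2 / (6×35) = 1 − 12/210 ≈ 0.9429

0.9429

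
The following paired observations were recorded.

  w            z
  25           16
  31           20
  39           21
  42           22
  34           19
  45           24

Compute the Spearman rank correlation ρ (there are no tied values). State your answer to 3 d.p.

0.943

Rank w: 1, 2, 4, 5, 3, 6
Rank z: 1, 3, 4, 5, 2, 6
d = rank(w) − rank(z): 0, -1, 0, 0, 1, 0; Σd² = 2
ρ = 1 − 6Σd² / [n(n²−1)] = 1 − 6×2 / (6×35) = 1 − 12/210 ≈ 0.943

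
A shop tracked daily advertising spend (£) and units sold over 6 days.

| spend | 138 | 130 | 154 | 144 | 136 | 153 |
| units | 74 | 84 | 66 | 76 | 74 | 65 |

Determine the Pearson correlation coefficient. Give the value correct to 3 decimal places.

n = 6, Σx = 855, Σy = 439, Σx² = 122301, Σy² = 32365, Σxy = 62249
nΣxy − ΣxΣy = 373494 − 375345 = -1851
nΣx² − (Σx)² = 733806 − 731025 = 2781; nΣy² − (Σy)² = 194190 − 192721 = 1469
r = -1851 / √(2781 × 1469) = -1851 / 2021.2098 ≈ -0.916

-0.916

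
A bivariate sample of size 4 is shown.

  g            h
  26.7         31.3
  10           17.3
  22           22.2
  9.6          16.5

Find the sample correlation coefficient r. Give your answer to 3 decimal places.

n = 4, Σg = 68.3, Σh = 87.3, Σg² = 1389.05, Σh² = 2044.07, Σgh = 1655.51
nΣgh − ΣgΣh = 6622.04 − 5962.59 = 659.45
nΣg² − (Σg)² = 5556.2 − 4664.89 = 891.31; nΣh² − (Σh)² = 8176.28 − 7621.29 = 554.99
r = 659.45 / √(891.31 × 554.99) = 659.45 / 703.3265 ≈ 0.938

0.938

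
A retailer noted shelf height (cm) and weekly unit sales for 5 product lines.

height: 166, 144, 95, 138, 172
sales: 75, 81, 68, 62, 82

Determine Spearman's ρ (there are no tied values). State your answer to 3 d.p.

Rank height: 4, 3, 1, 2, 5
Rank sales: 3, 4, 2, 1, 5
d = rank(height) − rank(sales): 1, -1, -1, 1, 0; Σd² = 4
ρ = 1 − 6Σd² / [n(n²−1)] = 1 − 6×4 / (5×24) = 1 − 24/120 ≈ 0.800

0.800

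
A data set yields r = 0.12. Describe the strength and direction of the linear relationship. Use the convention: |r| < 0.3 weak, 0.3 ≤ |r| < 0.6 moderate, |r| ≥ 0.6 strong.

weak positive

r = 0.12 > 0 so the relationship is positive.
|r| = 0.12, which falls in the weak range.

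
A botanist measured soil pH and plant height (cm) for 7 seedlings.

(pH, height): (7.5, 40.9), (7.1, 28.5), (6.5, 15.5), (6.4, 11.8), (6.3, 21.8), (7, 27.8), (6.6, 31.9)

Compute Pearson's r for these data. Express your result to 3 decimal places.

n = 7, Σx = 47.4, Σy = 178.2, Σx² = 322.12, Σy² = 5130.24, Σxy = 1227.85
nΣxy − ΣxΣy = 8594.95 − 8446.68 = 148.27
nΣx² − (Σx)² = 2254.84 − 2246.76 = 8.08; nΣy² − (Σy)² = 35911.68 − 31755.24 = 4156.44
r = 148.27 / √(8.08 × 4156.44) = 148.27 / 183.2595 ≈ 0.809

0.809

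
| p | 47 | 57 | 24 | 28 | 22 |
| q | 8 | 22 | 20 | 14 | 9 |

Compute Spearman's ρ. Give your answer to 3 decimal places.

0.300

Rank p: 4, 5, 2, 3, 1
Rank q: 1, 5, 4, 3, 2
d = rank(p) − rank(q): 3, 0, -2, 0, -1; Σd² = 14
ρ = 1 − 6Σd² / [n(n²−1)] = 1 − 6×14 / (5×24) = 1 − 84/120 ≈ 0.300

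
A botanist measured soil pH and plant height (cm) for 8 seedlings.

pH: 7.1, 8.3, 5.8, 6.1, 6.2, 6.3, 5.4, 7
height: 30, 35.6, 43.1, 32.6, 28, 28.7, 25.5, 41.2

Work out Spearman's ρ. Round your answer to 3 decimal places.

Rank pH: 7, 8, 2, 3, 4, 5, 1, 6
Rank height: 4, 6, 8, 5, 2, 3, 1, 7
d = rank(pH) − rank(height): 3, 2, -6, -2, 2, 2, 0, -1; Σd² = 62
ρ = 1 − 6Σd² / [n(n²−1)] = 1 − 6×62 / (8×63) = 1 − 372/504 ≈ 0.262

0.262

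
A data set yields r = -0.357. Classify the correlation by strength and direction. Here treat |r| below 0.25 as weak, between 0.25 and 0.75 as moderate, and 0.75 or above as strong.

r = -0.357 < 0 so the relationship is negative.
|r| = 0.357, which falls in the moderate range.

moderate negative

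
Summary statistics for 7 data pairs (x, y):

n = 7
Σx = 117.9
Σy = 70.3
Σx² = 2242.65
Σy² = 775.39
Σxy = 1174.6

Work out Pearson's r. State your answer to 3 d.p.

r = (nΣxy − ΣxΣy) / √[(nΣx² − (Σx)²)(nΣy² − (Σy)²)]
Numerator: 7×1174.6 − 117.9×70.3 = -66.17
Denominator: √[(15698.55 − 13900.41)(5427.73 − 4942.09)] = √[1798.14 × 485.64] = 934.4778
r = -66.17 / 934.4778 ≈ -0.071

-0.071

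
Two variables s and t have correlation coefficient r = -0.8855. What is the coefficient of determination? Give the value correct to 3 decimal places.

r² = (-0.8855)² = 0.784

0.784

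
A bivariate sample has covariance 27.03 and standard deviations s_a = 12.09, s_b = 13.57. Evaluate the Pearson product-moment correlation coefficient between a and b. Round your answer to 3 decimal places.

0.165

r = Cov(a,b) / (s_a · s_b) = 27.03 / (12.09 × 13.57)
  = 27.03 / 164.0613 ≈ 0.165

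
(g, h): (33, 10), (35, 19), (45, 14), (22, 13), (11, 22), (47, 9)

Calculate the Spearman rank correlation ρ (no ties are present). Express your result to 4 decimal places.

Rank g: 3, 4, 5, 2, 1, 6
Rank h: 2, 5, 4, 3, 6, 1
d = rank(g) − rank(h): 1, -1, 1, -1, -5, 5; Σd² = 54
ρ = 1 − 6Σd² / [n(n²−1)] = 1 − 6×54 / (6×35) = 1 − 324/210 ≈ -0.5429

-0.5429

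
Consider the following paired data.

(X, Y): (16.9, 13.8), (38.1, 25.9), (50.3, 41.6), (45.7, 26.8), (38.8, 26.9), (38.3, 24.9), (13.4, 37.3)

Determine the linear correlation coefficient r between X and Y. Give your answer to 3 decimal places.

n = 7, ΣX = 241.5, ΣY = 197.2, ΣX² = 9507.69, ΣY² = 6044.96, ΣXY = 7034.46
nΣXY − ΣXΣY = 49241.22 − 47623.8 = 1617.42
nΣX² − (ΣX)² = 66553.83 − 58322.25 = 8231.58; nΣY² − (ΣY)² = 42314.72 − 38887.84 = 3426.88
r = 1617.42 / √(8231.58 × 3426.88) = 1617.42 / 5311.1804 ≈ 0.305

0.305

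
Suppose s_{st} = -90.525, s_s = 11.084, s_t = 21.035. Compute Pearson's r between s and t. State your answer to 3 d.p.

-0.388

r = Cov(s,t) / (s_s · s_t) = -90.525 / (11.084 × 21.035)
  = -90.525 / 233.1519 ≈ -0.388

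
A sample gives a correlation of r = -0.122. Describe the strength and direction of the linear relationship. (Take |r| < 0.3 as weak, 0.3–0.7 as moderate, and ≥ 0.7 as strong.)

r = -0.122 < 0 so the relationship is negative.
|r| = 0.122, which falls in the weak range.

weak negative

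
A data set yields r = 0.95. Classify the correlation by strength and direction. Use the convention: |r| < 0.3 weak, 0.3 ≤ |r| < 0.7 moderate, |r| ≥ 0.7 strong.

r = 0.95 > 0 so the relationship is positive.
|r| = 0.95, which falls in the strong range.

strong positive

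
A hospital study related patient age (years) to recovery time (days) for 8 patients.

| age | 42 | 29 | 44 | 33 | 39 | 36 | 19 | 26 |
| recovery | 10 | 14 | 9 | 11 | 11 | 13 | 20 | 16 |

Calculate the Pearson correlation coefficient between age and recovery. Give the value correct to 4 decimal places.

n = 8, Σx = 268, Σy = 104, Σx² = 9484, Σy² = 1444, Σxy = 3278
nΣxy − ΣxΣy = 26224 − 27872 = -1648
nΣx² − (Σx)² = 75872 − 71824 = 4048; nΣy² − (Σy)² = 11552 − 10816 = 736
r = -1648 / √(4048 × 736) = -1648 / 1726.0730 ≈ -0.9548

-0.9548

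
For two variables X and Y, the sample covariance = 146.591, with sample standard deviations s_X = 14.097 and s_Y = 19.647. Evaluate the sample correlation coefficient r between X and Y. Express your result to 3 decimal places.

0.529

r = Cov(X,Y) / (s_X · s_Y) = 146.591 / (14.097 × 19.647)
  = 146.591 / 276.9638 ≈ 0.529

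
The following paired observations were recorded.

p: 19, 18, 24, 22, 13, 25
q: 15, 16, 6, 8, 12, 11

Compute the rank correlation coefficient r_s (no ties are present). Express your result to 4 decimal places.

-0.6571

Rank p: 3, 2, 5, 4, 1, 6
Rank q: 5, 6, 1, 2, 4, 3
d = rank(p) − rank(q): -2, -4, 4, 2, -3, 3; Σd² = 58
ρ = 1 − 6Σd² / [n(n²−1)] = 1 − 6×58 / (6×35) = 1 − 348/210 ≈ -0.6571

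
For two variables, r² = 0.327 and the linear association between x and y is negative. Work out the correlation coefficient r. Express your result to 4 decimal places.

-0.5718

|r| = √0.327 = 0.5718
The association is negative, so r = −0.5718.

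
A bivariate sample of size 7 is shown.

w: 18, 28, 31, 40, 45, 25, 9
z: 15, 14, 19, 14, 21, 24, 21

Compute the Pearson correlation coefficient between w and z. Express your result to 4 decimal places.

n = 7, Σw = 196, Σz = 128, Σw² = 6400, Σz² = 2436, Σwz = 3545
nΣwz − ΣwΣz = 24815 − 25088 = -273
nΣw² − (Σw)² = 44800 − 38416 = 6384; nΣz² − (Σz)² = 17052 − 16384 = 668
r = -273 / √(6384 × 668) = -273 / 2065.0695 ≈ -0.1322

-0.1322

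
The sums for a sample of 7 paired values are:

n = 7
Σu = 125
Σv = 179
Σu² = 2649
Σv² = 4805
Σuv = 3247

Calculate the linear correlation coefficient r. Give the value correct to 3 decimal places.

0.164

r = (nΣuv − ΣuΣv) / √[(nΣu² − (Σu)²)(nΣv² − (Σv)²)]
Numerator: 7×3247 − 125×179 = 354
Denominator: √[(18543 − 15625)(33635 − 32041)] = √[2918 × 1594] = 2156.6854
r = 354 / 2156.6854 ≈ 0.164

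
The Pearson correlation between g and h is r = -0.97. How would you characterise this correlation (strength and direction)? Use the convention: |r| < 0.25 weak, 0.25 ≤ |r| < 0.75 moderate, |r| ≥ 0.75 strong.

r = -0.97 < 0 so the relationship is negative.
|r| = 0.97, which falls in the strong range.

strong negative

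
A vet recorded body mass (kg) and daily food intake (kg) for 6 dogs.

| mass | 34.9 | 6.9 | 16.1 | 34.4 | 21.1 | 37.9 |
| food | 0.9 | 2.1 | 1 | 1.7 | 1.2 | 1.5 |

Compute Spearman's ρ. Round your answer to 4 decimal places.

Rank mass: 5, 1, 2, 4, 3, 6
Rank food: 1, 6, 2, 5, 3, 4
d = rank(mass) − rank(food): 4, -5, 0, -1, 0, 2; Σd² = 46
ρ = 1 − 6Σd² / [n(n²−1)] = 1 − 6×46 / (6×35) = 1 − 276/210 ≈ -0.3143

-0.3143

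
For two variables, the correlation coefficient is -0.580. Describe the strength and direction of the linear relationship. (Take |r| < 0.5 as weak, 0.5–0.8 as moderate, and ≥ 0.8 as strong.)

r = -0.580 < 0 so the relationship is negative.
|r| = 0.580, which falls in the moderate range.

moderate negative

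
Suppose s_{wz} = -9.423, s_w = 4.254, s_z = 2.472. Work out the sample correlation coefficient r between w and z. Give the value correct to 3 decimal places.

r = Cov(w,z) / (s_w · s_z) = -9.423 / (4.254 × 2.472)
  = -9.423 / 10.5159 ≈ -0.896

-0.896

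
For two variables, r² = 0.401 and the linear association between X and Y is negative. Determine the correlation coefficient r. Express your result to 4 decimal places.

|r| = √0.401 = 0.6332
The association is negative, so r = −0.6332.

-0.6332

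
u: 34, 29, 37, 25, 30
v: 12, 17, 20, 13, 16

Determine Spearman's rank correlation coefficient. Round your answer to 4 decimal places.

0.3000

Rank u: 4, 2, 5, 1, 3
Rank v: 1, 4, 5, 2, 3
d = rank(u) − rank(v): 3, -2, 0, -1, 0; Σd² = 14
ρ = 1 − 6Σd² / [n(n²−1)] = 1 − 6×14 / (5×24) = 1 − 84/120 ≈ 0.3000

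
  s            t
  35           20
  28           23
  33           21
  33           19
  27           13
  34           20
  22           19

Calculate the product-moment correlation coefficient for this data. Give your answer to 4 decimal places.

n = 7, Σs = 212, Σt = 135, Σs² = 6556, Σt² = 2661, Σst = 4113
nΣst − ΣsΣt = 28791 − 28620 = 171
nΣs² − (Σs)² = 45892 − 44944 = 948; nΣt² − (Σt)² = 18627 − 18225 = 402
r = 171 / √(948 × 402) = 171 / 617.3297 ≈ 0.2770

0.2770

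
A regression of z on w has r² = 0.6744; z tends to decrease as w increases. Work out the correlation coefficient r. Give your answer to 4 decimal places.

-0.8212

|r| = √0.6744 = 0.8212
The association is negative, so r = −0.8212.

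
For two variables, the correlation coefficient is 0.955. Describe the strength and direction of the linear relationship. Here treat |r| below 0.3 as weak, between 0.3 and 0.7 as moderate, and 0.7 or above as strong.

strong positive

r = 0.955 > 0 so the relationship is positive.
|r| = 0.955, which falls in the strong range.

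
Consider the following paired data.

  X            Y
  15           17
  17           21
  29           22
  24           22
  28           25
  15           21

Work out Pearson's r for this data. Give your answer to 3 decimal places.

n = 6, ΣX = 128, ΣY = 128, ΣX² = 2940, ΣY² = 2764, ΣXY = 2793
nΣXY − ΣXΣY = 16758 − 16384 = 374
nΣX² − (ΣX)² = 17640 − 16384 = 1256; nΣY² − (ΣY)² = 16584 − 16384 = 200
r = 374 / √(1256 × 200) = 374 / 501.1986 ≈ 0.746

0.746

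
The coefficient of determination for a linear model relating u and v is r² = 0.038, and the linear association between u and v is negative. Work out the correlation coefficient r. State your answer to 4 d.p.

|r| = √0.038 = 0.1949
The association is negative, so r = −0.1949.

-0.1949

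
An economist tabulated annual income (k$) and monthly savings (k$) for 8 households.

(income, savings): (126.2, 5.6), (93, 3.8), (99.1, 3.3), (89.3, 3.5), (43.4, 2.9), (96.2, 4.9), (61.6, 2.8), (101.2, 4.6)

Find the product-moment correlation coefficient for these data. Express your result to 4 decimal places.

0.8252

n = 8, Σx = 710, Σy = 31.4, Σx² = 67544.74, Σy² = 130.36, Σxy = 2934.94
nΣxy − ΣxΣy = 23479.52 − 22294 = 1185.52
nΣx² − (Σx)² = 540357.92 − 504100 = 36257.92; nΣy² − (Σy)² = 1042.88 − 985.96 = 56.92
r = 1185.52 / √(36257.92 × 56.92) = 1185.52 / 1436.5935 ≈ 0.8252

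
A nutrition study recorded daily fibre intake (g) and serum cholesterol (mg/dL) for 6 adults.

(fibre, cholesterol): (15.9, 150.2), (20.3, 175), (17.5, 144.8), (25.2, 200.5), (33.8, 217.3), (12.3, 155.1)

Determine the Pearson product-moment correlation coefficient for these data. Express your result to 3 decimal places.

0.928

n = 6, Σx = 125, Σy = 1042.9, Σx² = 2899.92, Σy² = 185627.63, Σxy = 22779.75
nΣxy − ΣxΣy = 136678.5 − 130362.5 = 6316
nΣx² − (Σx)² = 17399.52 − 15625 = 1774.52; nΣy² − (Σy)² = 1113765.78 − 1087640.41 = 26125.37
r = 6316 / √(1774.52 × 26125.37) = 6316 / 6808.8172 ≈ 0.928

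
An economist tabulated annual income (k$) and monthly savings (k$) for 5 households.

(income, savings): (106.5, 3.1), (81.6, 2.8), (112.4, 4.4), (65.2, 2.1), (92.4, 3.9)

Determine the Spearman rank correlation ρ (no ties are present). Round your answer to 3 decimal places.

Rank income: 4, 2, 5, 1, 3
Rank savings: 3, 2, 5, 1, 4
d = rank(income) − rank(savings): 1, 0, 0, 0, -1; Σd² = 2
ρ = 1 − 6Σd² / [n(n²−1)] = 1 − 6×2 / (5×24) = 1 − 12/120 ≈ 0.900

0.900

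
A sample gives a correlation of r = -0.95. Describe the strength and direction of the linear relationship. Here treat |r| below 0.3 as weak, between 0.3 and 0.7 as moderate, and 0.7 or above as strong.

r = -0.95 < 0 so the relationship is negative.
|r| = 0.95, which falls in the strong range.

strong negative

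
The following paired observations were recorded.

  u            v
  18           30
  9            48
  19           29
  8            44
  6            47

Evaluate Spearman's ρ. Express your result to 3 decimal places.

-0.700

Rank u: 4, 3, 5, 2, 1
Rank v: 2, 5, 1, 3, 4
d = rank(u) − rank(v): 2, -2, 4, -1, -3; Σd² = 34
ρ = 1 − 6Σd² / [n(n²−1)] = 1 − 6×34 / (5×24) = 1 − 204/120 ≈ -0.700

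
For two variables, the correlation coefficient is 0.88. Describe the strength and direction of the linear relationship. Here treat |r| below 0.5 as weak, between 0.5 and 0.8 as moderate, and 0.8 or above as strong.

strong positive

r = 0.88 > 0 so the relationship is positive.
|r| = 0.88, which falls in the strong range.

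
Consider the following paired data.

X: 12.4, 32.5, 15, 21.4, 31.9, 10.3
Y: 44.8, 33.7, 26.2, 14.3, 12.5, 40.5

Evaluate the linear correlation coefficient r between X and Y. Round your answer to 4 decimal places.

-0.5734

n = 6, ΣX = 123.5, ΣY = 172, ΣX² = 3016.67, ΣY² = 5830.16, ΣXY = 3165.69
nΣXY − ΣXΣY = 18994.14 − 21242 = -2247.86
nΣX² − (ΣX)² = 18100.02 − 15252.25 = 2847.77; nΣY² − (ΣY)² = 34980.96 − 29584 = 5396.96
r = -2247.86 / √(2847.77 × 5396.96) = -2247.86 / 3920.3700 ≈ -0.5734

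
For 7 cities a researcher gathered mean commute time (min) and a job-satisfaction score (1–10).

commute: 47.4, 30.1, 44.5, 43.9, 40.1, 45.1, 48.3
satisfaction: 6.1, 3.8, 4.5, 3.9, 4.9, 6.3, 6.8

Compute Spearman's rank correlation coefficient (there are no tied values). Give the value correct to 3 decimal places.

Rank commute: 6, 1, 4, 3, 2, 5, 7
Rank satisfaction: 5, 1, 3, 2, 4, 6, 7
d = rank(commute) − rank(satisfaction): 1, 0, 1, 1, -2, -1, 0; Σd² = 8
ρ = 1 − 6Σd² / [n(n²−1)] = 1 − 6×8 / (7×48) = 1 − 48/336 ≈ 0.857

0.857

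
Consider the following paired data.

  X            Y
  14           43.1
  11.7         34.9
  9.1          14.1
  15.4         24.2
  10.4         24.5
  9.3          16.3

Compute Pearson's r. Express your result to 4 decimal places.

n = 6, ΣX = 69.9, ΣY = 157.1, ΣX² = 847.51, ΣY² = 4726.01, ΣXY = 1919.11
nΣXY − ΣXΣY = 11514.66 − 10981.29 = 533.37
nΣX² − (ΣX)² = 5085.06 − 4886.01 = 199.05; nΣY² − (ΣY)² = 28356.06 − 24680.41 = 3675.65
r = 533.37 / √(199.05 × 3675.65) = 533.37 / 855.3585 ≈ 0.6236

0.6236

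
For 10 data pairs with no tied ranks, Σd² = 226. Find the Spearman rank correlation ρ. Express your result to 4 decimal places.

ρ = 1 − 6Σd² / [n(n²−1)] = 1 − 6×226 / (10×99)
  = 1 − 1356/990 = 1 − 1.36970 ≈ -0.3697

-0.3697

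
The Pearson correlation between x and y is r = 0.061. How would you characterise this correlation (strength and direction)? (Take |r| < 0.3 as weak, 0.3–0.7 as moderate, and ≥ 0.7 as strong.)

r = 0.061 > 0 so the relationship is positive.
|r| = 0.061, which falls in the weak range.

weak positive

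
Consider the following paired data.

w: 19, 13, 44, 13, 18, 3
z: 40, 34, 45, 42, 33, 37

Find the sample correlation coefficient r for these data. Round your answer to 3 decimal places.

n = 6, Σw = 110, Σz = 231, Σw² = 2968, Σz² = 9003, Σwz = 4433
nΣwz − ΣwΣz = 26598 − 25410 = 1188
nΣw² − (Σw)² = 17808 − 12100 = 5708; nΣz² − (Σz)² = 54018 − 53361 = 657
r = 1188 / √(5708 × 657) = 1188 / 1936.5320 ≈ 0.613

0.613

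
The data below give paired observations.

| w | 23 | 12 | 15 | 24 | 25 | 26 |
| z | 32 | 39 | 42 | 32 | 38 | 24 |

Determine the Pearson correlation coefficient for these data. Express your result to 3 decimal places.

-0.718

n = 6, Σw = 125, Σz = 207, Σw² = 2775, Σz² = 7353, Σwz = 4176
nΣwz − ΣwΣz = 25056 − 25875 = -819
nΣw² − (Σw)² = 16650 − 15625 = 1025; nΣz² − (Σz)² = 44118 − 42849 = 1269
r = -819 / √(1025 × 1269) = -819 / 1140.4933 ≈ -0.718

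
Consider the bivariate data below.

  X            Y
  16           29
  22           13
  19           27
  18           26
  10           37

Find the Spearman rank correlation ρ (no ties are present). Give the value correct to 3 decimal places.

Rank X: 2, 5, 4, 3, 1
Rank Y: 4, 1, 3, 2, 5
d = rank(X) − rank(Y): -2, 4, 1, 1, -4; Σd² = 38
ρ = 1 − 6Σd² / [n(n²−1)] = 1 − 6×38 / (5×24) = 1 − 228/120 ≈ -0.900

-0.900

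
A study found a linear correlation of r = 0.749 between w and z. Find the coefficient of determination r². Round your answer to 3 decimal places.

0.561

r² = (0.749)² = 0.561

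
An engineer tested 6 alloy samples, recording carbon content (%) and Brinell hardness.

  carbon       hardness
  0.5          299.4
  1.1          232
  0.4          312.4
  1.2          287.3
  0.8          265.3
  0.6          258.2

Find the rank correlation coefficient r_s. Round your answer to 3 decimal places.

-0.600

Rank carbon: 2, 5, 1, 6, 4, 3
Rank hardness: 5, 1, 6, 4, 3, 2
d = rank(carbon) − rank(hardness): -3, 4, -5, 2, 1, 1; Σd² = 56
ρ = 1 − 6Σd² / [n(n²−1)] = 1 − 6×56 / (6×35) = 1 − 336/210 ≈ -0.600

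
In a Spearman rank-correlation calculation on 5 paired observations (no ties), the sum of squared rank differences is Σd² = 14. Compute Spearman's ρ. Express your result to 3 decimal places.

ρ = 1 − 6Σd² / [n(n²−1)] = 1 − 6×14 / (5×24)
  = 1 − 84/120 = 1 − 0.7000 ≈ 0.300

0.300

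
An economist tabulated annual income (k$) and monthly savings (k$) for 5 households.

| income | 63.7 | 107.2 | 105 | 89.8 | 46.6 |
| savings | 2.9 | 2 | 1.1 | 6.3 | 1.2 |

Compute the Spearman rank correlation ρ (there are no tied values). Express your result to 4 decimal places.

-0.1000

Rank income: 2, 5, 4, 3, 1
Rank savings: 4, 3, 1, 5, 2
d = rank(income) − rank(savings): -2, 2, 3, -2, -1; Σd² = 22
ρ = 1 − 6Σd² / [n(n²−1)] = 1 − 6×22 / (5×24) = 1 − 132/120 ≈ -0.1000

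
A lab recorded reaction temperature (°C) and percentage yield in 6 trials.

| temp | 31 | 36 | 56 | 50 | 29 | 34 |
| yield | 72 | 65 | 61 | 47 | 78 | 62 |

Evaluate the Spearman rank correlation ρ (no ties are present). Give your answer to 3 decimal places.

-0.886

Rank temp: 2, 4, 6, 5, 1, 3
Rank yield: 5, 4, 2, 1, 6, 3
d = rank(temp) − rank(yield): -3, 0, 4, 4, -5, 0; Σd² = 66
ρ = 1 − 6Σd² / [n(n²−1)] = 1 − 6×66 / (6×35) = 1 − 396/210 ≈ -0.886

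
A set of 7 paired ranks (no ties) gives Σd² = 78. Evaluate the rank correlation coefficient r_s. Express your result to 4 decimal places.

-0.3929

ρ = 1 − 6Σd² / [n(n²−1)] = 1 − 6×78 / (7×48)
  = 1 − 468/336 = 1 − 1.39286 ≈ -0.3929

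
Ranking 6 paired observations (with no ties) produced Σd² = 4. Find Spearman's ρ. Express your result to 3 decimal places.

ρ = 1 − 6Σd² / [n(n²−1)] = 1 − 6×4 / (6×35)
  = 1 − 24/210 = 1 − 0.1143 ≈ 0.886

0.886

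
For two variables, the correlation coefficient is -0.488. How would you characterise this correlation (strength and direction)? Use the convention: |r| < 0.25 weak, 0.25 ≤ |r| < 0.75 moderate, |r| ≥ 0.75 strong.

r = -0.488 < 0 so the relationship is negative.
|r| = 0.488, which falls in the moderate range.

moderate negative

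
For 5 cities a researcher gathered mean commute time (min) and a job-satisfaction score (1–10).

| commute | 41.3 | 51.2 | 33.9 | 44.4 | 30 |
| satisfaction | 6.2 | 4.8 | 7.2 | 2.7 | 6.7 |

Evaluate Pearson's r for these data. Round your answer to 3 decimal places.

-0.682

n = 5, Σx = 200.8, Σy = 27.6, Σx² = 8347.7, Σy² = 165.5, Σxy = 1066.78
nΣxy − ΣxΣy = 5333.9 − 5542.08 = -208.18
nΣx² − (Σx)² = 41738.5 − 40320.64 = 1417.86; nΣy² − (Σy)² = 827.5 − 761.76 = 65.74
r = -208.18 / √(1417.86 × 65.74) = -208.18 / 305.3033 ≈ -0.682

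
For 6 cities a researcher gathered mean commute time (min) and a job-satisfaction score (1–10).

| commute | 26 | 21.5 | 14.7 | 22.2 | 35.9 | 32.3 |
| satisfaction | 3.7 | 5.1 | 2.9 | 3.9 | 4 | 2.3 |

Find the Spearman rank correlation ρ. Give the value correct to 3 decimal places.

-0.029

Rank commute: 4, 2, 1, 3, 6, 5
Rank satisfaction: 3, 6, 2, 4, 5, 1
d = rank(commute) − rank(satisfaction): 1, -4, -1, -1, 1, 4; Σd² = 36
ρ = 1 − 6Σd² / [n(n²−1)] = 1 − 6×36 / (6×35) = 1 − 216/210 ≈ -0.029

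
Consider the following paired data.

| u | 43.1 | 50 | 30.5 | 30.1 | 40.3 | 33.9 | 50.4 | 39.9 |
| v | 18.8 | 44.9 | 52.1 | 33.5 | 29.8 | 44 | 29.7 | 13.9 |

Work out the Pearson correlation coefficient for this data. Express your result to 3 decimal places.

-0.288

n = 8, Σu = 318.2, Σv = 266.7, Σu² = 13099.34, Σv² = 10105.45, Σuv = 10396.71
nΣuv − ΣuΣv = 83173.68 − 84863.94 = -1690.26
nΣu² − (Σu)² = 104794.72 − 101251.24 = 3543.48; nΣv² − (Σv)² = 80843.6 − 71128.89 = 9714.71
r = -1690.26 / √(3543.48 × 9714.71) = -1690.26 / 5867.1868 ≈ -0.288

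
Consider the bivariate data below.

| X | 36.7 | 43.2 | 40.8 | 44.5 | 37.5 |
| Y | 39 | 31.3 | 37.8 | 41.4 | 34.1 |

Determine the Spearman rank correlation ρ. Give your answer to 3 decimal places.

Rank X: 1, 4, 3, 5, 2
Rank Y: 4, 1, 3, 5, 2
d = rank(X) − rank(Y): -3, 3, 0, 0, 0; Σd² = 18
ρ = 1 − 6Σd² / [n(n²−1)] = 1 − 6×18 / (5×24) = 1 − 108/120 ≈ 0.100

0.100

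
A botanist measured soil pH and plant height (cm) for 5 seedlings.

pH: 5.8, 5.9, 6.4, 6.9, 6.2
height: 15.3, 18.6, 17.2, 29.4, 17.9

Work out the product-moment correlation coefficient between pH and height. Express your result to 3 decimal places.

n = 5, Σx = 31.2, Σy = 98.4, Σx² = 195.46, Σy² = 2060.66, Σxy = 622.4
nΣxy − ΣxΣy = 3112 − 3070.08 = 41.92
nΣx² − (Σx)² = 977.3 − 973.44 = 3.86; nΣy² − (Σy)² = 10303.3 − 9682.56 = 620.74
r = 41.92 / √(3.86 × 620.74) = 41.92 / 48.9495 ≈ 0.856

0.856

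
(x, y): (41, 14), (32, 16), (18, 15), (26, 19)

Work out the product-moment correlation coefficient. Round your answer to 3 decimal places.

-0.350

n = 4, Σx = 117, Σy = 64, Σx² = 3705, Σy² = 1038, Σxy = 1850
nΣxy − ΣxΣy = 7400 − 7488 = -88
nΣx² − (Σx)² = 14820 − 13689 = 1131; nΣy² − (Σy)² = 4152 − 4096 = 56
r = -88 / √(1131 × 56) = -88 / 251.6664 ≈ -0.350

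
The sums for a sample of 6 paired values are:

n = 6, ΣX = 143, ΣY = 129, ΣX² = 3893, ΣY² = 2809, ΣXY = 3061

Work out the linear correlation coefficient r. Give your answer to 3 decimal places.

r = (nΣXY − ΣXΣY) / √[(nΣX² − (ΣX)²)(nΣY² − (ΣY)²)]
Numerator: 6×3061 − 143×129 = -81
Denominator: √[(23358 − 20449)(16854 − 16641)] = √[2909 × 213] = 787.1575
r = -81 / 787.1575 ≈ -0.103

-0.103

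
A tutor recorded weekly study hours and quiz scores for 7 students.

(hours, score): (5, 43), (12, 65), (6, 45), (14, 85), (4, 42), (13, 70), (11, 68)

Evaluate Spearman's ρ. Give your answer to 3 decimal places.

Rank hours: 2, 5, 3, 7, 1, 6, 4
Rank score: 2, 4, 3, 7, 1, 6, 5
d = rank(hours) − rank(score): 0, 1, 0, 0, 0, 0, -1; Σd² = 2
ρ = 1 − 6Σd² / [n(n²−1)] = 1 − 6×2 / (7×48) = 1 − 12/336 ≈ 0.964

0.964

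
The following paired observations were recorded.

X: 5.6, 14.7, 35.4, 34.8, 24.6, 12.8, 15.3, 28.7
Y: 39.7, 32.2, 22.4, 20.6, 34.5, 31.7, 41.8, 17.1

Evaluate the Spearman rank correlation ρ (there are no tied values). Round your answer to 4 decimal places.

-0.6190

Rank X: 1, 3, 8, 7, 5, 2, 4, 6
Rank Y: 7, 5, 3, 2, 6, 4, 8, 1
d = rank(X) − rank(Y): -6, -2, 5, 5, -1, -2, -4, 5; Σd² = 136
ρ = 1 − 6Σd² / [n(n²−1)] = 1 − 6×136 / (8×63) = 1 − 816/504 ≈ -0.6190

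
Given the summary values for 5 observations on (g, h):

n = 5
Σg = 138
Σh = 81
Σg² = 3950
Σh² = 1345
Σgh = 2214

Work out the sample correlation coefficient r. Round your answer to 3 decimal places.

-0.317

r = (nΣgh − ΣgΣh) / √[(nΣg² − (Σg)²)(nΣh² − (Σh)²)]
Numerator: 5×2214 − 138×81 = -108
Denominator: √[(19750 − 19044)(6725 − 6561)] = √[706 × 164] = 340.2705
r = -108 / 340.2705 ≈ -0.317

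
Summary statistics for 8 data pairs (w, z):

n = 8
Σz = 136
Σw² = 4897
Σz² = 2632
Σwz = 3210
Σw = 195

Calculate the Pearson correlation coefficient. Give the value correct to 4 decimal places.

r = (nΣwz − ΣwΣz) / √[(nΣw² − (Σw)²)(nΣz² − (Σz)²)]
Numerator: 8×3210 − 195×136 = -840
Denominator: √[(39176 − 38025)(21056 − 18496)] = √[1151 × 2560] = 1716.5547
r = -840 / 1716.5547 ≈ -0.4894

-0.4894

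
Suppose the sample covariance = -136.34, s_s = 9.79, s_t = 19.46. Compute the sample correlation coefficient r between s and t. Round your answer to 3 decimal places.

-0.716

r = Cov(s,t) / (s_s · s_t) = -136.34 / (9.79 × 19.46)
  = -136.34 / 190.5134 ≈ -0.716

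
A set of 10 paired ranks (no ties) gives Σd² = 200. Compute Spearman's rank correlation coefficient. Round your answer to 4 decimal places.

ρ = 1 − 6Σd² / [n(n²−1)] = 1 − 6×200 / (10×99)
  = 1 − 1200/990 = 1 − 1.21212 ≈ -0.2121

-0.2121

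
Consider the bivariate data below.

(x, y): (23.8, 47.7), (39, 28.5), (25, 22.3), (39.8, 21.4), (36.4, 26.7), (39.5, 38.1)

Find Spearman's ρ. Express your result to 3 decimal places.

-0.429

Rank x: 1, 4, 2, 6, 3, 5
Rank y: 6, 4, 2, 1, 3, 5
d = rank(x) − rank(y): -5, 0, 0, 5, 0, 0; Σd² = 50
ρ = 1 − 6Σd² / [n(n²−1)] = 1 − 6×50 / (6×35) = 1 − 300/210 ≈ -0.429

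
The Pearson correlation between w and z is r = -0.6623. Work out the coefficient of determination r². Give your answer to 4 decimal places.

0.4386

r² = (-0.6623)² = 0.4386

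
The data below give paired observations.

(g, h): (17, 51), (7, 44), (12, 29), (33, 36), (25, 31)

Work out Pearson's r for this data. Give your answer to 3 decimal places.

-0.275

n = 5, Σg = 94, Σh = 191, Σg² = 2196, Σh² = 7635, Σgh = 3486
nΣgh − ΣgΣh = 17430 − 17954 = -524
nΣg² − (Σg)² = 10980 − 8836 = 2144; nΣh² − (Σh)² = 38175 − 36481 = 1694
r = -524 / √(2144 × 1694) = -524 / 1905.7639 ≈ -0.275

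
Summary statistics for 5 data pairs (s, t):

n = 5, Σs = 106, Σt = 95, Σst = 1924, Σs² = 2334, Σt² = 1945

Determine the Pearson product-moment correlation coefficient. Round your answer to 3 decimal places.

r = (nΣst − ΣsΣt) / √[(nΣs² − (Σs)²)(nΣt² − (Σt)²)]
Numerator: 5×1924 − 106×95 = -450
Denominator: √[(11670 − 11236)(9725 − 9025)] = √[434 × 700] = 551.1806
r = -450 / 551.1806 ≈ -0.816

-0.816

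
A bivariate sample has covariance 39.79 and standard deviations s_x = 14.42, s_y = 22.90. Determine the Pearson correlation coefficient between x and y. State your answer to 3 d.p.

0.120

r = Cov(x,y) / (s_x · s_y) = 39.79 / (14.42 × 22.90)
  = 39.79 / 330.2180 ≈ 0.120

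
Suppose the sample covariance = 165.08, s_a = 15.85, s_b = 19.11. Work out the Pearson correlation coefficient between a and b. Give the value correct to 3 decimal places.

0.545

r = Cov(a,b) / (s_a · s_b) = 165.08 / (15.85 × 19.11)
  = 165.08 / 302.8935 ≈ 0.545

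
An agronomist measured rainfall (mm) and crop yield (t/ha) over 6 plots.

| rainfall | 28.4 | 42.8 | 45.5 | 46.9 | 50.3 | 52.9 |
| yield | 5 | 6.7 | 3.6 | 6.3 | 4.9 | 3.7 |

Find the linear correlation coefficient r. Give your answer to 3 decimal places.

-0.228

n = 6, Σx = 266.8, Σy = 30.2, Σx² = 12236.76, Σy² = 160.24, Σxy = 1330.23
nΣxy − ΣxΣy = 7981.38 − 8057.36 = -75.98
nΣx² − (Σx)² = 73420.56 − 71182.24 = 2238.32; nΣy² − (Σy)² = 961.44 − 912.04 = 49.4
r = -75.98 / √(2238.32 × 49.4) = -75.98 / 332.5252 ≈ -0.228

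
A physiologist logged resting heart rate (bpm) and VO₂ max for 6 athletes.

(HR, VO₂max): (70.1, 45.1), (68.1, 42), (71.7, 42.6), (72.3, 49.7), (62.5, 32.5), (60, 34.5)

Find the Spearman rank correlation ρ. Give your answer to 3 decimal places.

0.886

Rank HR: 4, 3, 5, 6, 2, 1
Rank VO₂max: 5, 3, 4, 6, 1, 2
d = rank(HR) − rank(VO₂max): -1, 0, 1, 0, 1, -1; Σd² = 4
ρ = 1 − 6Σd² / [n(n²−1)] = 1 − 6×4 / (6×35) = 1 − 24/210 ≈ 0.886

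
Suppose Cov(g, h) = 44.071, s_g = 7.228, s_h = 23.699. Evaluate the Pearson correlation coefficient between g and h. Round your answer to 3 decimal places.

r = Cov(g,h) / (s_g · s_h) = 44.071 / (7.228 × 23.699)
  = 44.071 / 171.2964 ≈ 0.257

0.257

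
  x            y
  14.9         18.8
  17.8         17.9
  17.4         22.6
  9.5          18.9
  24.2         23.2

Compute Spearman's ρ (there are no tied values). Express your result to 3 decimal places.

Rank x: 2, 4, 3, 1, 5
Rank y: 2, 1, 4, 3, 5
d = rank(x) − rank(y): 0, 3, -1, -2, 0; Σd² = 14
ρ = 1 − 6Σd² / [n(n²−1)] = 1 − 6×14 / (5×24) = 1 − 84/120 ≈ 0.300

0.300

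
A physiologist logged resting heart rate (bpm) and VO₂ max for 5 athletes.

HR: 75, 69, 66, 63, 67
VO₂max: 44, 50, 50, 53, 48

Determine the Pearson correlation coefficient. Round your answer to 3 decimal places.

-0.927

n = 5, Σx = 340, Σy = 245, Σx² = 23200, Σy² = 12049, Σxy = 16605
nΣxy − ΣxΣy = 83025 − 83300 = -275
nΣx² − (Σx)² = 116000 − 115600 = 400; nΣy² − (Σy)² = 60245 − 60025 = 220
r = -275 / √(400 × 220) = -275 / 296.6479 ≈ -0.927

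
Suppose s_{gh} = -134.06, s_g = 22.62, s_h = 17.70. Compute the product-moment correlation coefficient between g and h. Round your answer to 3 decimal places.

-0.335

r = Cov(g,h) / (s_g · s_h) = -134.06 / (22.62 × 17.70)
  = -134.06 / 400.3740 ≈ -0.335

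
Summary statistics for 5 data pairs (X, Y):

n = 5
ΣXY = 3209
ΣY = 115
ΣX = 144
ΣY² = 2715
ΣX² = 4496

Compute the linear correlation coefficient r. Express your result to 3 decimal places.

-0.659

r = (nΣXY − ΣXΣY) / √[(nΣX² − (ΣX)²)(nΣY² − (ΣY)²)]
Numerator: 5×3209 − 144×115 = -515
Denominator: √[(22480 − 20736)(13575 − 13225)] = √[1744 × 350] = 781.2810
r = -515 / 781.2810 ≈ -0.659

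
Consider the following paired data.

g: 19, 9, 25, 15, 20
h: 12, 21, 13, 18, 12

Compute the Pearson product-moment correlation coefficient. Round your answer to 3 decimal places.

n = 5, Σg = 88, Σh = 76, Σg² = 1692, Σh² = 1222, Σgh = 1252
nΣgh − ΣgΣh = 6260 − 6688 = -428
nΣg² − (Σg)² = 8460 − 7744 = 716; nΣh² − (Σh)² = 6110 − 5776 = 334
r = -428 / √(716 × 334) = -428 / 489.0235 ≈ -0.875

-0.875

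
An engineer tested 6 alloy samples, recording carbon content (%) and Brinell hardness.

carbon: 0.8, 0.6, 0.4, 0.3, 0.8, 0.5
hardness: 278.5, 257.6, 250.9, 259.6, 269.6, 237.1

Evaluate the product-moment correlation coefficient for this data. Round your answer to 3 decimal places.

0.646

n = 6, Σx = 3.4, Σy = 1553.3, Σx² = 2.14, Σy² = 403163.55, Σxy = 889.83
nΣxy − ΣxΣy = 5338.98 − 5281.22 = 57.76
nΣx² − (Σx)² = 12.84 − 11.56 = 1.28; nΣy² − (Σy)² = 2418981.3 − 2412740.89 = 6240.41
r = 57.76 / √(1.28 × 6240.41) = 57.76 / 89.3741 ≈ 0.646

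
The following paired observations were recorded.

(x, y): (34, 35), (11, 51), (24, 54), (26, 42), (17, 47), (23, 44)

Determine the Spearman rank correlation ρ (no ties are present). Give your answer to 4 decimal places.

Rank x: 6, 1, 4, 5, 2, 3
Rank y: 1, 5, 6, 2, 4, 3
d = rank(x) − rank(y): 5, -4, -2, 3, -2, 0; Σd² = 58
ρ = 1 − 6Σd² / [n(n²−1)] = 1 − 6×58 / (6×35) = 1 − 348/210 ≈ -0.6571

-0.6571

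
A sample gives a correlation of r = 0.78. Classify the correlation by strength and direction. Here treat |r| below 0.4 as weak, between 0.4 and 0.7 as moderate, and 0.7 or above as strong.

strong positive

r = 0.78 > 0 so the relationship is positive.
|r| = 0.78, which falls in the strong range.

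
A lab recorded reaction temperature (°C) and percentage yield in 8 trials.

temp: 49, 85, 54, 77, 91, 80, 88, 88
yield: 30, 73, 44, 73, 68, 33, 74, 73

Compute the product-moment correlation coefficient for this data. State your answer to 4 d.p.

0.7459

n = 8, Σx = 612, Σy = 468, Σx² = 48640, Σy² = 30012, Σxy = 37436
nΣxy − ΣxΣy = 299488 − 286416 = 13072
nΣx² − (Σx)² = 389120 − 374544 = 14576; nΣy² − (Σy)² = 240096 − 219024 = 21072
r = 13072 / √(14576 × 21072) = 13072 / 17525.5662 ≈ 0.7459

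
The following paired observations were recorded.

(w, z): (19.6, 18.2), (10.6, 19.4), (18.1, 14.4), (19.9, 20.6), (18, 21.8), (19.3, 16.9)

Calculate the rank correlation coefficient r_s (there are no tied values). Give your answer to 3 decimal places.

Rank w: 5, 1, 3, 6, 2, 4
Rank z: 3, 4, 1, 5, 6, 2
d = rank(w) − rank(z): 2, -3, 2, 1, -4, 2; Σd² = 38
ρ = 1 − 6Σd² / [n(n²−1)] = 1 − 6×38 / (6×35) = 1 − 228/210 ≈ -0.086

-0.086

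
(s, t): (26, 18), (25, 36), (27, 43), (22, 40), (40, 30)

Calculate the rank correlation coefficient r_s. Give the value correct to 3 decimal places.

Rank s: 3, 2, 4, 1, 5
Rank t: 1, 3, 5, 4, 2
d = rank(s) − rank(t): 2, -1, -1, -3, 3; Σd² = 24
ρ = 1 − 6Σd² / [n(n²−1)] = 1 − 6×24 / (5×24) = 1 − 144/120 ≈ -0.200

-0.200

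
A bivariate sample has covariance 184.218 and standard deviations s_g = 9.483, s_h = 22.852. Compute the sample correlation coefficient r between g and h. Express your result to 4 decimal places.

0.8501

r = Cov(g,h) / (s_g · s_h) = 184.218 / (9.483 × 22.852)
  = 184.218 / 216.7055 ≈ 0.8501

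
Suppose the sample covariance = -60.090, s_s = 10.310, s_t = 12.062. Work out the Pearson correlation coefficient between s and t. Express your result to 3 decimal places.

-0.483

r = Cov(s,t) / (s_s · s_t) = -60.090 / (10.310 × 12.062)
  = -60.090 / 124.3592 ≈ -0.483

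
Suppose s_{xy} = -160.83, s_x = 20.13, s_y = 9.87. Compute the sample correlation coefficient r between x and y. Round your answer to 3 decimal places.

-0.809

r = Cov(x,y) / (s_x · s_y) = -160.83 / (20.13 × 9.87)
  = -160.83 / 198.6831 ≈ -0.809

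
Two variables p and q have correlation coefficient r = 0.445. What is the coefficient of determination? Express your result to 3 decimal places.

0.198

r² = (0.445)² = 0.198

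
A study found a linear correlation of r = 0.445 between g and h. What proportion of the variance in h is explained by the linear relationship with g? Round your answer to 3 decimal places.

0.198

r² = (0.445)² = 0.198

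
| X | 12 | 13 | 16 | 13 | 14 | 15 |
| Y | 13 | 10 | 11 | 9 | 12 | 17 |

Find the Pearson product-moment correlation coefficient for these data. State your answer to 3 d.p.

n = 6, ΣX = 83, ΣY = 72, ΣX² = 1159, ΣY² = 904, ΣXY = 1002
nΣXY − ΣXΣY = 6012 − 5976 = 36
nΣX² − (ΣX)² = 6954 − 6889 = 65; nΣY² − (ΣY)² = 5424 − 5184 = 240
r = 36 / √(65 × 240) = 36 / 124.9000 ≈ 0.288

0.288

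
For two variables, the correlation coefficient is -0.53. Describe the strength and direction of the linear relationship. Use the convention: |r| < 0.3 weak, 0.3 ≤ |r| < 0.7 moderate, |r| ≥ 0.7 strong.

r = -0.53 < 0 so the relationship is negative.
|r| = 0.53, which falls in the moderate range.

moderate negative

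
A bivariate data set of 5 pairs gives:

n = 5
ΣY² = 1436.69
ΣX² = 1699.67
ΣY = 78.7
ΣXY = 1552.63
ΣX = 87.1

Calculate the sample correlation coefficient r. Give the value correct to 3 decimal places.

0.956

r = (nΣXY − ΣXΣY) / √[(nΣX² − (ΣX)²)(nΣY² − (ΣY)²)]
Numerator: 5×1552.63 − 87.1×78.7 = 908.38
Denominator: √[(8498.35 − 7586.41)(7183.45 − 6193.69)] = √[911.94 × 989.76] = 950.0535
r = 908.38 / 950.0535 ≈ 0.956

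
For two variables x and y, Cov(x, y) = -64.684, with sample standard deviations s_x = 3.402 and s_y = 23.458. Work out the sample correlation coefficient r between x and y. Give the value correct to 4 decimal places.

-0.8105

r = Cov(x,y) / (s_x · s_y) = -64.684 / (3.402 × 23.458)
  = -64.684 / 79.8041 ≈ -0.8105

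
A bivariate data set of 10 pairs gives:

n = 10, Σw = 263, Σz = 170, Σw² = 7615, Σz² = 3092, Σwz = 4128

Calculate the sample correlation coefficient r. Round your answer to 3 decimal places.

-0.913

r = (nΣwz − ΣwΣz) / √[(nΣw² − (Σw)²)(nΣz² − (Σz)²)]
Numerator: 10×4128 − 263×170 = -3430
Denominator: √[(76150 − 69169)(30920 − 28900)] = √[6981 × 2020] = 3755.2124
r = -3430 / 3755.2124 ≈ -0.913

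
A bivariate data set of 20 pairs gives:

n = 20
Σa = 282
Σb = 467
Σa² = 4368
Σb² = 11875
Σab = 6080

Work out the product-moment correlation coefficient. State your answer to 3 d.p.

-0.818

r = (nΣab − ΣaΣb) / √[(nΣa² − (Σa)²)(nΣb² − (Σb)²)]
Numerator: 20×6080 − 282×467 = -10094
Denominator: √[(87360 − 79524)(237500 − 218089)] = √[7836 × 19411] = 12333.0692
r = -10094 / 12333.0692 ≈ -0.818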